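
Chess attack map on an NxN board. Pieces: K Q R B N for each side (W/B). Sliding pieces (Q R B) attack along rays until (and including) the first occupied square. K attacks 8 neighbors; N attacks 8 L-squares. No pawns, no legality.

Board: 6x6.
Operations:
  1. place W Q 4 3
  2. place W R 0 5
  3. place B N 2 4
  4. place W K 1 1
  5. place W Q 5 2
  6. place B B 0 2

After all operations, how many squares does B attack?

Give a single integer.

Op 1: place WQ@(4,3)
Op 2: place WR@(0,5)
Op 3: place BN@(2,4)
Op 4: place WK@(1,1)
Op 5: place WQ@(5,2)
Op 6: place BB@(0,2)
Per-piece attacks for B:
  BB@(0,2): attacks (1,3) (2,4) (1,1) [ray(1,1) blocked at (2,4); ray(1,-1) blocked at (1,1)]
  BN@(2,4): attacks (4,5) (0,5) (3,2) (4,3) (1,2) (0,3)
Union (9 distinct): (0,3) (0,5) (1,1) (1,2) (1,3) (2,4) (3,2) (4,3) (4,5)

Answer: 9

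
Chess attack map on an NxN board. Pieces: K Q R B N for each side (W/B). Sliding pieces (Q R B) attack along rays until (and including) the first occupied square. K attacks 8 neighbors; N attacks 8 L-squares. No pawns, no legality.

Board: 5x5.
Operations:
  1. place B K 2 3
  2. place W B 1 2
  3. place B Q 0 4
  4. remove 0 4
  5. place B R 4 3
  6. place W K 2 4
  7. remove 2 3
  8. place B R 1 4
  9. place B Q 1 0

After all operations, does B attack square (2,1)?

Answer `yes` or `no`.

Answer: yes

Derivation:
Op 1: place BK@(2,3)
Op 2: place WB@(1,2)
Op 3: place BQ@(0,4)
Op 4: remove (0,4)
Op 5: place BR@(4,3)
Op 6: place WK@(2,4)
Op 7: remove (2,3)
Op 8: place BR@(1,4)
Op 9: place BQ@(1,0)
Per-piece attacks for B:
  BQ@(1,0): attacks (1,1) (1,2) (2,0) (3,0) (4,0) (0,0) (2,1) (3,2) (4,3) (0,1) [ray(0,1) blocked at (1,2); ray(1,1) blocked at (4,3)]
  BR@(1,4): attacks (1,3) (1,2) (2,4) (0,4) [ray(0,-1) blocked at (1,2); ray(1,0) blocked at (2,4)]
  BR@(4,3): attacks (4,4) (4,2) (4,1) (4,0) (3,3) (2,3) (1,3) (0,3)
B attacks (2,1): yes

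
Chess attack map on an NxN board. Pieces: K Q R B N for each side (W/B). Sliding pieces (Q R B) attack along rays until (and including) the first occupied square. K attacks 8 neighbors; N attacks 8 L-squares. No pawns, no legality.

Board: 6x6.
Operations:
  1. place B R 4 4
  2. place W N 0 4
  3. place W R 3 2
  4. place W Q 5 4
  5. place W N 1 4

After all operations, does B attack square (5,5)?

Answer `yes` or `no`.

Op 1: place BR@(4,4)
Op 2: place WN@(0,4)
Op 3: place WR@(3,2)
Op 4: place WQ@(5,4)
Op 5: place WN@(1,4)
Per-piece attacks for B:
  BR@(4,4): attacks (4,5) (4,3) (4,2) (4,1) (4,0) (5,4) (3,4) (2,4) (1,4) [ray(1,0) blocked at (5,4); ray(-1,0) blocked at (1,4)]
B attacks (5,5): no

Answer: no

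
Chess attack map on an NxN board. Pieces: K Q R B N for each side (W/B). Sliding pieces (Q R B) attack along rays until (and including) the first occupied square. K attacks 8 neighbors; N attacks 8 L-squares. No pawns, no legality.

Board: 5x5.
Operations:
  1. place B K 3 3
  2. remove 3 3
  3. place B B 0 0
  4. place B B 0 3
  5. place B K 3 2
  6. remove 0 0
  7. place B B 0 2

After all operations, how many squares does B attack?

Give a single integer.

Op 1: place BK@(3,3)
Op 2: remove (3,3)
Op 3: place BB@(0,0)
Op 4: place BB@(0,3)
Op 5: place BK@(3,2)
Op 6: remove (0,0)
Op 7: place BB@(0,2)
Per-piece attacks for B:
  BB@(0,2): attacks (1,3) (2,4) (1,1) (2,0)
  BB@(0,3): attacks (1,4) (1,2) (2,1) (3,0)
  BK@(3,2): attacks (3,3) (3,1) (4,2) (2,2) (4,3) (4,1) (2,3) (2,1)
Union (15 distinct): (1,1) (1,2) (1,3) (1,4) (2,0) (2,1) (2,2) (2,3) (2,4) (3,0) (3,1) (3,3) (4,1) (4,2) (4,3)

Answer: 15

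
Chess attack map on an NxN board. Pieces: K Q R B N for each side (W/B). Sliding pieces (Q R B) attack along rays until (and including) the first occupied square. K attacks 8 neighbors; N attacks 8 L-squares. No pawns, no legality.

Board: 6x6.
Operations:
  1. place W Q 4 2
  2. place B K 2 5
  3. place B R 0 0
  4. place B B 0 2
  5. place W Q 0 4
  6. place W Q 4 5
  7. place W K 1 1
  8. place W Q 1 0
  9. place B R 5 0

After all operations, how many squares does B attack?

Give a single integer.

Answer: 18

Derivation:
Op 1: place WQ@(4,2)
Op 2: place BK@(2,5)
Op 3: place BR@(0,0)
Op 4: place BB@(0,2)
Op 5: place WQ@(0,4)
Op 6: place WQ@(4,5)
Op 7: place WK@(1,1)
Op 8: place WQ@(1,0)
Op 9: place BR@(5,0)
Per-piece attacks for B:
  BR@(0,0): attacks (0,1) (0,2) (1,0) [ray(0,1) blocked at (0,2); ray(1,0) blocked at (1,0)]
  BB@(0,2): attacks (1,3) (2,4) (3,5) (1,1) [ray(1,-1) blocked at (1,1)]
  BK@(2,5): attacks (2,4) (3,5) (1,5) (3,4) (1,4)
  BR@(5,0): attacks (5,1) (5,2) (5,3) (5,4) (5,5) (4,0) (3,0) (2,0) (1,0) [ray(-1,0) blocked at (1,0)]
Union (18 distinct): (0,1) (0,2) (1,0) (1,1) (1,3) (1,4) (1,5) (2,0) (2,4) (3,0) (3,4) (3,5) (4,0) (5,1) (5,2) (5,3) (5,4) (5,5)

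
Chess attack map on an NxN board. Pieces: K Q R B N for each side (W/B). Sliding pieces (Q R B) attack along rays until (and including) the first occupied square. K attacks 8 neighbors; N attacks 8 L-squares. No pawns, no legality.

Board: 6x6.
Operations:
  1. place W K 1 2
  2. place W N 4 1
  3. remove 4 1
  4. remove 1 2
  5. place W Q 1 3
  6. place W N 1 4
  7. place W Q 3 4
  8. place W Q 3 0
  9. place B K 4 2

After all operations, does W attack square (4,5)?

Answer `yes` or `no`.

Answer: yes

Derivation:
Op 1: place WK@(1,2)
Op 2: place WN@(4,1)
Op 3: remove (4,1)
Op 4: remove (1,2)
Op 5: place WQ@(1,3)
Op 6: place WN@(1,4)
Op 7: place WQ@(3,4)
Op 8: place WQ@(3,0)
Op 9: place BK@(4,2)
Per-piece attacks for W:
  WQ@(1,3): attacks (1,4) (1,2) (1,1) (1,0) (2,3) (3,3) (4,3) (5,3) (0,3) (2,4) (3,5) (2,2) (3,1) (4,0) (0,4) (0,2) [ray(0,1) blocked at (1,4)]
  WN@(1,4): attacks (3,5) (2,2) (3,3) (0,2)
  WQ@(3,0): attacks (3,1) (3,2) (3,3) (3,4) (4,0) (5,0) (2,0) (1,0) (0,0) (4,1) (5,2) (2,1) (1,2) (0,3) [ray(0,1) blocked at (3,4)]
  WQ@(3,4): attacks (3,5) (3,3) (3,2) (3,1) (3,0) (4,4) (5,4) (2,4) (1,4) (4,5) (4,3) (5,2) (2,5) (2,3) (1,2) (0,1) [ray(0,-1) blocked at (3,0); ray(-1,0) blocked at (1,4)]
W attacks (4,5): yes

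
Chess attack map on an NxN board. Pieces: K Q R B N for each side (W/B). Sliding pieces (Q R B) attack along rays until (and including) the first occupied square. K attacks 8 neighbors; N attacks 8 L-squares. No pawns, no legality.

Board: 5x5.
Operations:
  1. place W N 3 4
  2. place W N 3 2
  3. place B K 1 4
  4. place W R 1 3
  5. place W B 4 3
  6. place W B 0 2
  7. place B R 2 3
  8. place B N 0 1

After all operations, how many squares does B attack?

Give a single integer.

Answer: 10

Derivation:
Op 1: place WN@(3,4)
Op 2: place WN@(3,2)
Op 3: place BK@(1,4)
Op 4: place WR@(1,3)
Op 5: place WB@(4,3)
Op 6: place WB@(0,2)
Op 7: place BR@(2,3)
Op 8: place BN@(0,1)
Per-piece attacks for B:
  BN@(0,1): attacks (1,3) (2,2) (2,0)
  BK@(1,4): attacks (1,3) (2,4) (0,4) (2,3) (0,3)
  BR@(2,3): attacks (2,4) (2,2) (2,1) (2,0) (3,3) (4,3) (1,3) [ray(1,0) blocked at (4,3); ray(-1,0) blocked at (1,3)]
Union (10 distinct): (0,3) (0,4) (1,3) (2,0) (2,1) (2,2) (2,3) (2,4) (3,3) (4,3)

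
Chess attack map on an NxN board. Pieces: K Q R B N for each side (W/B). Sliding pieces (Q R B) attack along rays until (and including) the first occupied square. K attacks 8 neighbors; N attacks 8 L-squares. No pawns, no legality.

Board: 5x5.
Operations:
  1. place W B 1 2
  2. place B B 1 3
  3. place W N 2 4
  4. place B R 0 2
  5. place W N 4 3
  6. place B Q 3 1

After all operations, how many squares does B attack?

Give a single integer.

Answer: 20

Derivation:
Op 1: place WB@(1,2)
Op 2: place BB@(1,3)
Op 3: place WN@(2,4)
Op 4: place BR@(0,2)
Op 5: place WN@(4,3)
Op 6: place BQ@(3,1)
Per-piece attacks for B:
  BR@(0,2): attacks (0,3) (0,4) (0,1) (0,0) (1,2) [ray(1,0) blocked at (1,2)]
  BB@(1,3): attacks (2,4) (2,2) (3,1) (0,4) (0,2) [ray(1,1) blocked at (2,4); ray(1,-1) blocked at (3,1); ray(-1,-1) blocked at (0,2)]
  BQ@(3,1): attacks (3,2) (3,3) (3,4) (3,0) (4,1) (2,1) (1,1) (0,1) (4,2) (4,0) (2,2) (1,3) (2,0) [ray(-1,1) blocked at (1,3)]
Union (20 distinct): (0,0) (0,1) (0,2) (0,3) (0,4) (1,1) (1,2) (1,3) (2,0) (2,1) (2,2) (2,4) (3,0) (3,1) (3,2) (3,3) (3,4) (4,0) (4,1) (4,2)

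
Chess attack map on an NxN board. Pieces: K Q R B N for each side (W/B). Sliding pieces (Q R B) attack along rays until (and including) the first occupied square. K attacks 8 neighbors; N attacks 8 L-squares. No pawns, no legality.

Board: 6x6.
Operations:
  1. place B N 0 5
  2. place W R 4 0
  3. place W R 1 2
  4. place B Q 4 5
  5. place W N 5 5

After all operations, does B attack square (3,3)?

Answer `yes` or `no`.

Op 1: place BN@(0,5)
Op 2: place WR@(4,0)
Op 3: place WR@(1,2)
Op 4: place BQ@(4,5)
Op 5: place WN@(5,5)
Per-piece attacks for B:
  BN@(0,5): attacks (1,3) (2,4)
  BQ@(4,5): attacks (4,4) (4,3) (4,2) (4,1) (4,0) (5,5) (3,5) (2,5) (1,5) (0,5) (5,4) (3,4) (2,3) (1,2) [ray(0,-1) blocked at (4,0); ray(1,0) blocked at (5,5); ray(-1,0) blocked at (0,5); ray(-1,-1) blocked at (1,2)]
B attacks (3,3): no

Answer: no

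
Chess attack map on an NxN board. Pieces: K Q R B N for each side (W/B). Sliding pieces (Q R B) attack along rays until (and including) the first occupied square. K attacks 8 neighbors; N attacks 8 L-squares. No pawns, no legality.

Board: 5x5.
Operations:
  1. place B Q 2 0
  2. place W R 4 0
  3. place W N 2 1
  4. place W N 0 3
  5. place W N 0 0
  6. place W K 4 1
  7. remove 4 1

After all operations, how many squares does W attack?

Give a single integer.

Answer: 16

Derivation:
Op 1: place BQ@(2,0)
Op 2: place WR@(4,0)
Op 3: place WN@(2,1)
Op 4: place WN@(0,3)
Op 5: place WN@(0,0)
Op 6: place WK@(4,1)
Op 7: remove (4,1)
Per-piece attacks for W:
  WN@(0,0): attacks (1,2) (2,1)
  WN@(0,3): attacks (2,4) (1,1) (2,2)
  WN@(2,1): attacks (3,3) (4,2) (1,3) (0,2) (4,0) (0,0)
  WR@(4,0): attacks (4,1) (4,2) (4,3) (4,4) (3,0) (2,0) [ray(-1,0) blocked at (2,0)]
Union (16 distinct): (0,0) (0,2) (1,1) (1,2) (1,3) (2,0) (2,1) (2,2) (2,4) (3,0) (3,3) (4,0) (4,1) (4,2) (4,3) (4,4)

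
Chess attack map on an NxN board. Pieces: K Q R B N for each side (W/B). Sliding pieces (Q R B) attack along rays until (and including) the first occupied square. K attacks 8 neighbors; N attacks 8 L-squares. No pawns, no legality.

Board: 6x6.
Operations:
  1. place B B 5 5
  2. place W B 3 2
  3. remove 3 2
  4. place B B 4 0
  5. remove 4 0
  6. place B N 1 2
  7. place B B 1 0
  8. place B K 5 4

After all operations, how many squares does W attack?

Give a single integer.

Op 1: place BB@(5,5)
Op 2: place WB@(3,2)
Op 3: remove (3,2)
Op 4: place BB@(4,0)
Op 5: remove (4,0)
Op 6: place BN@(1,2)
Op 7: place BB@(1,0)
Op 8: place BK@(5,4)
Per-piece attacks for W:
Union (0 distinct): (none)

Answer: 0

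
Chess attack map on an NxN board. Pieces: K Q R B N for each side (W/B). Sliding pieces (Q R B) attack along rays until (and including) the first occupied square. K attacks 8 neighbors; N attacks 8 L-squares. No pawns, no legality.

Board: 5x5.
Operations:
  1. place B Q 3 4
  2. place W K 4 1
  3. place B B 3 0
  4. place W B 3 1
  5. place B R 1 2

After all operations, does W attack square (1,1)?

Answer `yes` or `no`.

Op 1: place BQ@(3,4)
Op 2: place WK@(4,1)
Op 3: place BB@(3,0)
Op 4: place WB@(3,1)
Op 5: place BR@(1,2)
Per-piece attacks for W:
  WB@(3,1): attacks (4,2) (4,0) (2,2) (1,3) (0,4) (2,0)
  WK@(4,1): attacks (4,2) (4,0) (3,1) (3,2) (3,0)
W attacks (1,1): no

Answer: no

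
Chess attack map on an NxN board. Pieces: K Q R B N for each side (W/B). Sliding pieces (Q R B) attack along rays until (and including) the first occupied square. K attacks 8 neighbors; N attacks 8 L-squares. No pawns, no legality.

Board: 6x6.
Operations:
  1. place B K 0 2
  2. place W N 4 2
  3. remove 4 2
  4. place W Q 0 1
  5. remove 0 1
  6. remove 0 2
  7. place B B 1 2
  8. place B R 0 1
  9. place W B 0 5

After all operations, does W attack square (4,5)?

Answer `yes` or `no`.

Answer: no

Derivation:
Op 1: place BK@(0,2)
Op 2: place WN@(4,2)
Op 3: remove (4,2)
Op 4: place WQ@(0,1)
Op 5: remove (0,1)
Op 6: remove (0,2)
Op 7: place BB@(1,2)
Op 8: place BR@(0,1)
Op 9: place WB@(0,5)
Per-piece attacks for W:
  WB@(0,5): attacks (1,4) (2,3) (3,2) (4,1) (5,0)
W attacks (4,5): no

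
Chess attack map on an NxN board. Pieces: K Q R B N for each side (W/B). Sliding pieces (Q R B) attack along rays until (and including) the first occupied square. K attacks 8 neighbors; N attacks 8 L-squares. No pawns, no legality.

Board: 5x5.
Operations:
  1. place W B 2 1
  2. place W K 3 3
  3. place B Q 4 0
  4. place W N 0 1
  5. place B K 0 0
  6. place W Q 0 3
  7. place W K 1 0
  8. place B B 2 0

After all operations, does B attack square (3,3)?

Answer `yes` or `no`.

Op 1: place WB@(2,1)
Op 2: place WK@(3,3)
Op 3: place BQ@(4,0)
Op 4: place WN@(0,1)
Op 5: place BK@(0,0)
Op 6: place WQ@(0,3)
Op 7: place WK@(1,0)
Op 8: place BB@(2,0)
Per-piece attacks for B:
  BK@(0,0): attacks (0,1) (1,0) (1,1)
  BB@(2,0): attacks (3,1) (4,2) (1,1) (0,2)
  BQ@(4,0): attacks (4,1) (4,2) (4,3) (4,4) (3,0) (2,0) (3,1) (2,2) (1,3) (0,4) [ray(-1,0) blocked at (2,0)]
B attacks (3,3): no

Answer: no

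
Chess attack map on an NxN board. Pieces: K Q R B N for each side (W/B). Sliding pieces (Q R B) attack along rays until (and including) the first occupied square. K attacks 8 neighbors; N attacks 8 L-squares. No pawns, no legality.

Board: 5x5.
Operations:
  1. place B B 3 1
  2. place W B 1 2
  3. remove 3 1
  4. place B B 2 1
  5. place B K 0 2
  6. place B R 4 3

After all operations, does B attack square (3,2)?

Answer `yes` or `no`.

Answer: yes

Derivation:
Op 1: place BB@(3,1)
Op 2: place WB@(1,2)
Op 3: remove (3,1)
Op 4: place BB@(2,1)
Op 5: place BK@(0,2)
Op 6: place BR@(4,3)
Per-piece attacks for B:
  BK@(0,2): attacks (0,3) (0,1) (1,2) (1,3) (1,1)
  BB@(2,1): attacks (3,2) (4,3) (3,0) (1,2) (1,0) [ray(1,1) blocked at (4,3); ray(-1,1) blocked at (1,2)]
  BR@(4,3): attacks (4,4) (4,2) (4,1) (4,0) (3,3) (2,3) (1,3) (0,3)
B attacks (3,2): yes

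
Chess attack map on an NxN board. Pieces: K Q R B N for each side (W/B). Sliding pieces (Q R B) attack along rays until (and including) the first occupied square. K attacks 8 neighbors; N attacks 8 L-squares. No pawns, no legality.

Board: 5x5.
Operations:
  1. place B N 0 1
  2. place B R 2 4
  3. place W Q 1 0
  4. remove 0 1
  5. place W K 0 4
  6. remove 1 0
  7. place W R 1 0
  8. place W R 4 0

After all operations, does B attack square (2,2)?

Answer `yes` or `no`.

Answer: yes

Derivation:
Op 1: place BN@(0,1)
Op 2: place BR@(2,4)
Op 3: place WQ@(1,0)
Op 4: remove (0,1)
Op 5: place WK@(0,4)
Op 6: remove (1,0)
Op 7: place WR@(1,0)
Op 8: place WR@(4,0)
Per-piece attacks for B:
  BR@(2,4): attacks (2,3) (2,2) (2,1) (2,0) (3,4) (4,4) (1,4) (0,4) [ray(-1,0) blocked at (0,4)]
B attacks (2,2): yes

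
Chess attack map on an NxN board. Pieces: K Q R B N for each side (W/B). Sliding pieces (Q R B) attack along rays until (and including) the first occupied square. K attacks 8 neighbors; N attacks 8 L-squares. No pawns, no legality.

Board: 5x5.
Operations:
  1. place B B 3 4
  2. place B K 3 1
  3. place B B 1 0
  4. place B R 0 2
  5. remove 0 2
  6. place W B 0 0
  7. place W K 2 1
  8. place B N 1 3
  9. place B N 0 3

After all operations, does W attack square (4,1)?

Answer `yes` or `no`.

Answer: no

Derivation:
Op 1: place BB@(3,4)
Op 2: place BK@(3,1)
Op 3: place BB@(1,0)
Op 4: place BR@(0,2)
Op 5: remove (0,2)
Op 6: place WB@(0,0)
Op 7: place WK@(2,1)
Op 8: place BN@(1,3)
Op 9: place BN@(0,3)
Per-piece attacks for W:
  WB@(0,0): attacks (1,1) (2,2) (3,3) (4,4)
  WK@(2,1): attacks (2,2) (2,0) (3,1) (1,1) (3,2) (3,0) (1,2) (1,0)
W attacks (4,1): no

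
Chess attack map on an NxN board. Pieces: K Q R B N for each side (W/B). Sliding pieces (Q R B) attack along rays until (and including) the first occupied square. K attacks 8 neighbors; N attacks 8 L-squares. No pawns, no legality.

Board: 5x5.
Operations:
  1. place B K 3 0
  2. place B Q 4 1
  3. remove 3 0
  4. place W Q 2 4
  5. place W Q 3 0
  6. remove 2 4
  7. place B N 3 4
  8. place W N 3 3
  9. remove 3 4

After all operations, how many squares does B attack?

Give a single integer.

Op 1: place BK@(3,0)
Op 2: place BQ@(4,1)
Op 3: remove (3,0)
Op 4: place WQ@(2,4)
Op 5: place WQ@(3,0)
Op 6: remove (2,4)
Op 7: place BN@(3,4)
Op 8: place WN@(3,3)
Op 9: remove (3,4)
Per-piece attacks for B:
  BQ@(4,1): attacks (4,2) (4,3) (4,4) (4,0) (3,1) (2,1) (1,1) (0,1) (3,2) (2,3) (1,4) (3,0) [ray(-1,-1) blocked at (3,0)]
Union (12 distinct): (0,1) (1,1) (1,4) (2,1) (2,3) (3,0) (3,1) (3,2) (4,0) (4,2) (4,3) (4,4)

Answer: 12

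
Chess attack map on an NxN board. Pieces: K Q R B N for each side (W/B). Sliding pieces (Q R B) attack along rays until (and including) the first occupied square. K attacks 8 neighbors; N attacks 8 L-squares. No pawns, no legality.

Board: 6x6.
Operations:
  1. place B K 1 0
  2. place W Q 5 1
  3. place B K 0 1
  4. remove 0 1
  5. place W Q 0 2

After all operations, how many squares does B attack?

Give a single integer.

Answer: 5

Derivation:
Op 1: place BK@(1,0)
Op 2: place WQ@(5,1)
Op 3: place BK@(0,1)
Op 4: remove (0,1)
Op 5: place WQ@(0,2)
Per-piece attacks for B:
  BK@(1,0): attacks (1,1) (2,0) (0,0) (2,1) (0,1)
Union (5 distinct): (0,0) (0,1) (1,1) (2,0) (2,1)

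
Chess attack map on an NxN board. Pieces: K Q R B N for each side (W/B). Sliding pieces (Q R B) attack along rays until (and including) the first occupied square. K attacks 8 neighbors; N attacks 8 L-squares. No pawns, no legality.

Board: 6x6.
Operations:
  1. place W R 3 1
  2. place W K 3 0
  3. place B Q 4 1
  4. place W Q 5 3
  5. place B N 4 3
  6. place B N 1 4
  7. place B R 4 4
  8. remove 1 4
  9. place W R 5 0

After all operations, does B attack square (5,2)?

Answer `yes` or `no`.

Op 1: place WR@(3,1)
Op 2: place WK@(3,0)
Op 3: place BQ@(4,1)
Op 4: place WQ@(5,3)
Op 5: place BN@(4,3)
Op 6: place BN@(1,4)
Op 7: place BR@(4,4)
Op 8: remove (1,4)
Op 9: place WR@(5,0)
Per-piece attacks for B:
  BQ@(4,1): attacks (4,2) (4,3) (4,0) (5,1) (3,1) (5,2) (5,0) (3,2) (2,3) (1,4) (0,5) (3,0) [ray(0,1) blocked at (4,3); ray(-1,0) blocked at (3,1); ray(1,-1) blocked at (5,0); ray(-1,-1) blocked at (3,0)]
  BN@(4,3): attacks (5,5) (3,5) (2,4) (5,1) (3,1) (2,2)
  BR@(4,4): attacks (4,5) (4,3) (5,4) (3,4) (2,4) (1,4) (0,4) [ray(0,-1) blocked at (4,3)]
B attacks (5,2): yes

Answer: yes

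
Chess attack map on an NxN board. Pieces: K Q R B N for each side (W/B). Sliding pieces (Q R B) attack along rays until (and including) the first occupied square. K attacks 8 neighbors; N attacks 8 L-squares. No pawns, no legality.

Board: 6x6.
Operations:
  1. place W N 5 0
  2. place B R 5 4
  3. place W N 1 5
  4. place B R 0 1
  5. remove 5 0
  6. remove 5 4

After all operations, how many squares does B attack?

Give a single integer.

Op 1: place WN@(5,0)
Op 2: place BR@(5,4)
Op 3: place WN@(1,5)
Op 4: place BR@(0,1)
Op 5: remove (5,0)
Op 6: remove (5,4)
Per-piece attacks for B:
  BR@(0,1): attacks (0,2) (0,3) (0,4) (0,5) (0,0) (1,1) (2,1) (3,1) (4,1) (5,1)
Union (10 distinct): (0,0) (0,2) (0,3) (0,4) (0,5) (1,1) (2,1) (3,1) (4,1) (5,1)

Answer: 10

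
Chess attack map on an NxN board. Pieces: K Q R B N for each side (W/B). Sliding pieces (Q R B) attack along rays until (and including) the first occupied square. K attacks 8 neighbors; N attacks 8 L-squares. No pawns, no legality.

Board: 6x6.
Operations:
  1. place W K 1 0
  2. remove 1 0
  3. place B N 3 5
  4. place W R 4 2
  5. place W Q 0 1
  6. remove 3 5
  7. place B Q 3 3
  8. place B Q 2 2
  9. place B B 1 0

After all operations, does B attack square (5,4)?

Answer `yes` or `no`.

Answer: yes

Derivation:
Op 1: place WK@(1,0)
Op 2: remove (1,0)
Op 3: place BN@(3,5)
Op 4: place WR@(4,2)
Op 5: place WQ@(0,1)
Op 6: remove (3,5)
Op 7: place BQ@(3,3)
Op 8: place BQ@(2,2)
Op 9: place BB@(1,0)
Per-piece attacks for B:
  BB@(1,0): attacks (2,1) (3,2) (4,3) (5,4) (0,1) [ray(-1,1) blocked at (0,1)]
  BQ@(2,2): attacks (2,3) (2,4) (2,5) (2,1) (2,0) (3,2) (4,2) (1,2) (0,2) (3,3) (3,1) (4,0) (1,3) (0,4) (1,1) (0,0) [ray(1,0) blocked at (4,2); ray(1,1) blocked at (3,3)]
  BQ@(3,3): attacks (3,4) (3,5) (3,2) (3,1) (3,0) (4,3) (5,3) (2,3) (1,3) (0,3) (4,4) (5,5) (4,2) (2,4) (1,5) (2,2) [ray(1,-1) blocked at (4,2); ray(-1,-1) blocked at (2,2)]
B attacks (5,4): yes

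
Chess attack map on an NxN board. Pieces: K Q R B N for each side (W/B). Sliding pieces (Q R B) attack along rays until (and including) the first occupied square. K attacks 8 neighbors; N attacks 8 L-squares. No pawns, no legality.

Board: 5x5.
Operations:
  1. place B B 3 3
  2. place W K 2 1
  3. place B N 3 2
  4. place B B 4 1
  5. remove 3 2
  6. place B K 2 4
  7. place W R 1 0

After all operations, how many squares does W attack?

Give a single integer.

Op 1: place BB@(3,3)
Op 2: place WK@(2,1)
Op 3: place BN@(3,2)
Op 4: place BB@(4,1)
Op 5: remove (3,2)
Op 6: place BK@(2,4)
Op 7: place WR@(1,0)
Per-piece attacks for W:
  WR@(1,0): attacks (1,1) (1,2) (1,3) (1,4) (2,0) (3,0) (4,0) (0,0)
  WK@(2,1): attacks (2,2) (2,0) (3,1) (1,1) (3,2) (3,0) (1,2) (1,0)
Union (12 distinct): (0,0) (1,0) (1,1) (1,2) (1,3) (1,4) (2,0) (2,2) (3,0) (3,1) (3,2) (4,0)

Answer: 12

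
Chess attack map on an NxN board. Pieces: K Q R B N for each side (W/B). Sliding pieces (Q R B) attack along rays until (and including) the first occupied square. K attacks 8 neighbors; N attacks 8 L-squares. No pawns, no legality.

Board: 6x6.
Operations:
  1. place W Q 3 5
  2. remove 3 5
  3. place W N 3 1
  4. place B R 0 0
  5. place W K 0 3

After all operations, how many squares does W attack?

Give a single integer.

Op 1: place WQ@(3,5)
Op 2: remove (3,5)
Op 3: place WN@(3,1)
Op 4: place BR@(0,0)
Op 5: place WK@(0,3)
Per-piece attacks for W:
  WK@(0,3): attacks (0,4) (0,2) (1,3) (1,4) (1,2)
  WN@(3,1): attacks (4,3) (5,2) (2,3) (1,2) (5,0) (1,0)
Union (10 distinct): (0,2) (0,4) (1,0) (1,2) (1,3) (1,4) (2,3) (4,3) (5,0) (5,2)

Answer: 10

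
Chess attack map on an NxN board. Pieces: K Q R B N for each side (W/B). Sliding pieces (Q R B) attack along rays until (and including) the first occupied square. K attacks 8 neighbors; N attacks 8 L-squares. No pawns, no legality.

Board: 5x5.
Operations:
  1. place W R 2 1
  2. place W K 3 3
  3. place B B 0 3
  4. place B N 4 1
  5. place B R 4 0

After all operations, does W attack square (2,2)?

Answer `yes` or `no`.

Op 1: place WR@(2,1)
Op 2: place WK@(3,3)
Op 3: place BB@(0,3)
Op 4: place BN@(4,1)
Op 5: place BR@(4,0)
Per-piece attacks for W:
  WR@(2,1): attacks (2,2) (2,3) (2,4) (2,0) (3,1) (4,1) (1,1) (0,1) [ray(1,0) blocked at (4,1)]
  WK@(3,3): attacks (3,4) (3,2) (4,3) (2,3) (4,4) (4,2) (2,4) (2,2)
W attacks (2,2): yes

Answer: yes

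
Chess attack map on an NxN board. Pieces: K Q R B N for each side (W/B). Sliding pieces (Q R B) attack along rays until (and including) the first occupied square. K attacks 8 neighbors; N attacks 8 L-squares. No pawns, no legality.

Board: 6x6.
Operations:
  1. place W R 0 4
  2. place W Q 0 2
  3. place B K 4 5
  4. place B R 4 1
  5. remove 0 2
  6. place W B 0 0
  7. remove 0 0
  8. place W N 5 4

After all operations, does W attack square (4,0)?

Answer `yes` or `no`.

Answer: no

Derivation:
Op 1: place WR@(0,4)
Op 2: place WQ@(0,2)
Op 3: place BK@(4,5)
Op 4: place BR@(4,1)
Op 5: remove (0,2)
Op 6: place WB@(0,0)
Op 7: remove (0,0)
Op 8: place WN@(5,4)
Per-piece attacks for W:
  WR@(0,4): attacks (0,5) (0,3) (0,2) (0,1) (0,0) (1,4) (2,4) (3,4) (4,4) (5,4) [ray(1,0) blocked at (5,4)]
  WN@(5,4): attacks (3,5) (4,2) (3,3)
W attacks (4,0): no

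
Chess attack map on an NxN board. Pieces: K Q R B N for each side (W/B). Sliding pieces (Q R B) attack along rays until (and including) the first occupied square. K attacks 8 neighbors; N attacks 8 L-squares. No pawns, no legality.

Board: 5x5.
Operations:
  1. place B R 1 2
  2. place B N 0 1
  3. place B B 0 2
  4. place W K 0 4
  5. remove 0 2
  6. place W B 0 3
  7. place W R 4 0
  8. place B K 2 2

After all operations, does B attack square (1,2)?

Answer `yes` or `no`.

Answer: yes

Derivation:
Op 1: place BR@(1,2)
Op 2: place BN@(0,1)
Op 3: place BB@(0,2)
Op 4: place WK@(0,4)
Op 5: remove (0,2)
Op 6: place WB@(0,3)
Op 7: place WR@(4,0)
Op 8: place BK@(2,2)
Per-piece attacks for B:
  BN@(0,1): attacks (1,3) (2,2) (2,0)
  BR@(1,2): attacks (1,3) (1,4) (1,1) (1,0) (2,2) (0,2) [ray(1,0) blocked at (2,2)]
  BK@(2,2): attacks (2,3) (2,1) (3,2) (1,2) (3,3) (3,1) (1,3) (1,1)
B attacks (1,2): yes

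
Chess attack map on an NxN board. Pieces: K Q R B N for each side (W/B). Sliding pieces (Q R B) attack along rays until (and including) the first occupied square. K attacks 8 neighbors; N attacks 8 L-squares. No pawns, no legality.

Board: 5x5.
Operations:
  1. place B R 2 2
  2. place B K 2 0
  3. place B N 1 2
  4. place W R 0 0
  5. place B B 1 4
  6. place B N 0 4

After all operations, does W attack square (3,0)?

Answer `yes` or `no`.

Answer: no

Derivation:
Op 1: place BR@(2,2)
Op 2: place BK@(2,0)
Op 3: place BN@(1,2)
Op 4: place WR@(0,0)
Op 5: place BB@(1,4)
Op 6: place BN@(0,4)
Per-piece attacks for W:
  WR@(0,0): attacks (0,1) (0,2) (0,3) (0,4) (1,0) (2,0) [ray(0,1) blocked at (0,4); ray(1,0) blocked at (2,0)]
W attacks (3,0): no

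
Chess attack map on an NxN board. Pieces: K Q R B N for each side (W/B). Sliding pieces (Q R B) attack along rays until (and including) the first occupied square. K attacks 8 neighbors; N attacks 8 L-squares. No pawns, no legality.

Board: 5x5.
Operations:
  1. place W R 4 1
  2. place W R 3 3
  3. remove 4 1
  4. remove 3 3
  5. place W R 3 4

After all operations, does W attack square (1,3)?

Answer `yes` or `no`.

Answer: no

Derivation:
Op 1: place WR@(4,1)
Op 2: place WR@(3,3)
Op 3: remove (4,1)
Op 4: remove (3,3)
Op 5: place WR@(3,4)
Per-piece attacks for W:
  WR@(3,4): attacks (3,3) (3,2) (3,1) (3,0) (4,4) (2,4) (1,4) (0,4)
W attacks (1,3): no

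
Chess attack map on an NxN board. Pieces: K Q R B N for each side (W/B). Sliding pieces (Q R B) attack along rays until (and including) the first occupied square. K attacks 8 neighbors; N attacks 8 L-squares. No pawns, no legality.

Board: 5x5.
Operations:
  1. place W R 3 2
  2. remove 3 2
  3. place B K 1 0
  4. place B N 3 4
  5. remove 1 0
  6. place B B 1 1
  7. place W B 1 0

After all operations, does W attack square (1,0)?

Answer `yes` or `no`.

Op 1: place WR@(3,2)
Op 2: remove (3,2)
Op 3: place BK@(1,0)
Op 4: place BN@(3,4)
Op 5: remove (1,0)
Op 6: place BB@(1,1)
Op 7: place WB@(1,0)
Per-piece attacks for W:
  WB@(1,0): attacks (2,1) (3,2) (4,3) (0,1)
W attacks (1,0): no

Answer: no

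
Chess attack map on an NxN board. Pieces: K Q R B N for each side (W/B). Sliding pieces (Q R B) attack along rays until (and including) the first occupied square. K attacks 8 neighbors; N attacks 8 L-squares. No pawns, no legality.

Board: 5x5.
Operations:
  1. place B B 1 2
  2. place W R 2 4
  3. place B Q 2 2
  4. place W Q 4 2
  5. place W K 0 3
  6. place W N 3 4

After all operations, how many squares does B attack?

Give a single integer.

Answer: 19

Derivation:
Op 1: place BB@(1,2)
Op 2: place WR@(2,4)
Op 3: place BQ@(2,2)
Op 4: place WQ@(4,2)
Op 5: place WK@(0,3)
Op 6: place WN@(3,4)
Per-piece attacks for B:
  BB@(1,2): attacks (2,3) (3,4) (2,1) (3,0) (0,3) (0,1) [ray(1,1) blocked at (3,4); ray(-1,1) blocked at (0,3)]
  BQ@(2,2): attacks (2,3) (2,4) (2,1) (2,0) (3,2) (4,2) (1,2) (3,3) (4,4) (3,1) (4,0) (1,3) (0,4) (1,1) (0,0) [ray(0,1) blocked at (2,4); ray(1,0) blocked at (4,2); ray(-1,0) blocked at (1,2)]
Union (19 distinct): (0,0) (0,1) (0,3) (0,4) (1,1) (1,2) (1,3) (2,0) (2,1) (2,3) (2,4) (3,0) (3,1) (3,2) (3,3) (3,4) (4,0) (4,2) (4,4)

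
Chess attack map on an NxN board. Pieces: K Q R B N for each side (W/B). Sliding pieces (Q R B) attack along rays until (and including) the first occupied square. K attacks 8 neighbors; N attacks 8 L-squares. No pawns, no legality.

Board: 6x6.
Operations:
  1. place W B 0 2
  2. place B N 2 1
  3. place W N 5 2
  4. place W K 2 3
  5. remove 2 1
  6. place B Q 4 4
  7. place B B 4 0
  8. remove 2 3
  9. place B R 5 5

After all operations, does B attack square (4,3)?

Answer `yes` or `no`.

Answer: yes

Derivation:
Op 1: place WB@(0,2)
Op 2: place BN@(2,1)
Op 3: place WN@(5,2)
Op 4: place WK@(2,3)
Op 5: remove (2,1)
Op 6: place BQ@(4,4)
Op 7: place BB@(4,0)
Op 8: remove (2,3)
Op 9: place BR@(5,5)
Per-piece attacks for B:
  BB@(4,0): attacks (5,1) (3,1) (2,2) (1,3) (0,4)
  BQ@(4,4): attacks (4,5) (4,3) (4,2) (4,1) (4,0) (5,4) (3,4) (2,4) (1,4) (0,4) (5,5) (5,3) (3,5) (3,3) (2,2) (1,1) (0,0) [ray(0,-1) blocked at (4,0); ray(1,1) blocked at (5,5)]
  BR@(5,5): attacks (5,4) (5,3) (5,2) (4,5) (3,5) (2,5) (1,5) (0,5) [ray(0,-1) blocked at (5,2)]
B attacks (4,3): yes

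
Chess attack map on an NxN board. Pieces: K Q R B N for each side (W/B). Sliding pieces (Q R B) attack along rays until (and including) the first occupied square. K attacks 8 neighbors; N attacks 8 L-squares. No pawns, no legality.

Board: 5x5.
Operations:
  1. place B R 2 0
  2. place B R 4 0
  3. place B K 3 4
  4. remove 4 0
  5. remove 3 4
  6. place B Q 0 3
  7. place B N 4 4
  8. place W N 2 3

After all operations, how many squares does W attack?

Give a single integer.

Answer: 6

Derivation:
Op 1: place BR@(2,0)
Op 2: place BR@(4,0)
Op 3: place BK@(3,4)
Op 4: remove (4,0)
Op 5: remove (3,4)
Op 6: place BQ@(0,3)
Op 7: place BN@(4,4)
Op 8: place WN@(2,3)
Per-piece attacks for W:
  WN@(2,3): attacks (4,4) (0,4) (3,1) (4,2) (1,1) (0,2)
Union (6 distinct): (0,2) (0,4) (1,1) (3,1) (4,2) (4,4)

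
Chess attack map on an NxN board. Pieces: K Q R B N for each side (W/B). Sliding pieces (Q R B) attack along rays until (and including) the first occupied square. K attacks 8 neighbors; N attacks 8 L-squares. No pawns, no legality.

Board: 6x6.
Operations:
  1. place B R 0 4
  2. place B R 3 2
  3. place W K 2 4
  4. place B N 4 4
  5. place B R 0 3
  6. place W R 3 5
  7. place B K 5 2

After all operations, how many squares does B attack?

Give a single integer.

Answer: 25

Derivation:
Op 1: place BR@(0,4)
Op 2: place BR@(3,2)
Op 3: place WK@(2,4)
Op 4: place BN@(4,4)
Op 5: place BR@(0,3)
Op 6: place WR@(3,5)
Op 7: place BK@(5,2)
Per-piece attacks for B:
  BR@(0,3): attacks (0,4) (0,2) (0,1) (0,0) (1,3) (2,3) (3,3) (4,3) (5,3) [ray(0,1) blocked at (0,4)]
  BR@(0,4): attacks (0,5) (0,3) (1,4) (2,4) [ray(0,-1) blocked at (0,3); ray(1,0) blocked at (2,4)]
  BR@(3,2): attacks (3,3) (3,4) (3,5) (3,1) (3,0) (4,2) (5,2) (2,2) (1,2) (0,2) [ray(0,1) blocked at (3,5); ray(1,0) blocked at (5,2)]
  BN@(4,4): attacks (2,5) (5,2) (3,2) (2,3)
  BK@(5,2): attacks (5,3) (5,1) (4,2) (4,3) (4,1)
Union (25 distinct): (0,0) (0,1) (0,2) (0,3) (0,4) (0,5) (1,2) (1,3) (1,4) (2,2) (2,3) (2,4) (2,5) (3,0) (3,1) (3,2) (3,3) (3,4) (3,5) (4,1) (4,2) (4,3) (5,1) (5,2) (5,3)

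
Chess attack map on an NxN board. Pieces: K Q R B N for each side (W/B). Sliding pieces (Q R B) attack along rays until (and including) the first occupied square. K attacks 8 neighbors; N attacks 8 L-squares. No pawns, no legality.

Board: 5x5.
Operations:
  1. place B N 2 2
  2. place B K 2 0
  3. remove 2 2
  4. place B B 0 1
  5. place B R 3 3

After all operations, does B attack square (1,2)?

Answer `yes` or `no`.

Answer: yes

Derivation:
Op 1: place BN@(2,2)
Op 2: place BK@(2,0)
Op 3: remove (2,2)
Op 4: place BB@(0,1)
Op 5: place BR@(3,3)
Per-piece attacks for B:
  BB@(0,1): attacks (1,2) (2,3) (3,4) (1,0)
  BK@(2,0): attacks (2,1) (3,0) (1,0) (3,1) (1,1)
  BR@(3,3): attacks (3,4) (3,2) (3,1) (3,0) (4,3) (2,3) (1,3) (0,3)
B attacks (1,2): yes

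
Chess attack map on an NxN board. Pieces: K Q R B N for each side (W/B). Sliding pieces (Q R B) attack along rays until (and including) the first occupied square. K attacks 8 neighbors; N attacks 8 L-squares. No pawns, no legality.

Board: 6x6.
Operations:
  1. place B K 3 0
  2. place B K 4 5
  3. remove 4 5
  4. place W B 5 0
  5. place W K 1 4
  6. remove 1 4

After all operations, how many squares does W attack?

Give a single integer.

Answer: 5

Derivation:
Op 1: place BK@(3,0)
Op 2: place BK@(4,5)
Op 3: remove (4,5)
Op 4: place WB@(5,0)
Op 5: place WK@(1,4)
Op 6: remove (1,4)
Per-piece attacks for W:
  WB@(5,0): attacks (4,1) (3,2) (2,3) (1,4) (0,5)
Union (5 distinct): (0,5) (1,4) (2,3) (3,2) (4,1)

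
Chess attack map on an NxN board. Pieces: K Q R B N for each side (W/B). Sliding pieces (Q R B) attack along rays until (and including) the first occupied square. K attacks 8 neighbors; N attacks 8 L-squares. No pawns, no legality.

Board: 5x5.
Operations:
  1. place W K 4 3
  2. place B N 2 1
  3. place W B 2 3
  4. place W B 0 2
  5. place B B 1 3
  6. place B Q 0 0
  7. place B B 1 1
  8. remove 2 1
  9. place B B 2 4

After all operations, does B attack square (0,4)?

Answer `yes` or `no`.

Answer: yes

Derivation:
Op 1: place WK@(4,3)
Op 2: place BN@(2,1)
Op 3: place WB@(2,3)
Op 4: place WB@(0,2)
Op 5: place BB@(1,3)
Op 6: place BQ@(0,0)
Op 7: place BB@(1,1)
Op 8: remove (2,1)
Op 9: place BB@(2,4)
Per-piece attacks for B:
  BQ@(0,0): attacks (0,1) (0,2) (1,0) (2,0) (3,0) (4,0) (1,1) [ray(0,1) blocked at (0,2); ray(1,1) blocked at (1,1)]
  BB@(1,1): attacks (2,2) (3,3) (4,4) (2,0) (0,2) (0,0) [ray(-1,1) blocked at (0,2); ray(-1,-1) blocked at (0,0)]
  BB@(1,3): attacks (2,4) (2,2) (3,1) (4,0) (0,4) (0,2) [ray(1,1) blocked at (2,4); ray(-1,-1) blocked at (0,2)]
  BB@(2,4): attacks (3,3) (4,2) (1,3) [ray(-1,-1) blocked at (1,3)]
B attacks (0,4): yes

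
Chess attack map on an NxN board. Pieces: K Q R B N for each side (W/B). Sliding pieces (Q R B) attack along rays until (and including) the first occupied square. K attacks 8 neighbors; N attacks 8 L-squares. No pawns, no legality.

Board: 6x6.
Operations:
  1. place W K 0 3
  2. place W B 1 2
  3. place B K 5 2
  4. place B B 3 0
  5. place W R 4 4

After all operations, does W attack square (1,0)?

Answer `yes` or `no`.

Op 1: place WK@(0,3)
Op 2: place WB@(1,2)
Op 3: place BK@(5,2)
Op 4: place BB@(3,0)
Op 5: place WR@(4,4)
Per-piece attacks for W:
  WK@(0,3): attacks (0,4) (0,2) (1,3) (1,4) (1,2)
  WB@(1,2): attacks (2,3) (3,4) (4,5) (2,1) (3,0) (0,3) (0,1) [ray(1,-1) blocked at (3,0); ray(-1,1) blocked at (0,3)]
  WR@(4,4): attacks (4,5) (4,3) (4,2) (4,1) (4,0) (5,4) (3,4) (2,4) (1,4) (0,4)
W attacks (1,0): no

Answer: no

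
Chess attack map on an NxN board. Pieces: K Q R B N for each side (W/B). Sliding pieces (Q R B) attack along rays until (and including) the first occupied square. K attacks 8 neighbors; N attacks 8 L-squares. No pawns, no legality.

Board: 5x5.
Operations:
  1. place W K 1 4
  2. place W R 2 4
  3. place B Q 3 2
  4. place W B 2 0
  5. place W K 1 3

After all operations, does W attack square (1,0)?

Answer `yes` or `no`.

Op 1: place WK@(1,4)
Op 2: place WR@(2,4)
Op 3: place BQ@(3,2)
Op 4: place WB@(2,0)
Op 5: place WK@(1,3)
Per-piece attacks for W:
  WK@(1,3): attacks (1,4) (1,2) (2,3) (0,3) (2,4) (2,2) (0,4) (0,2)
  WK@(1,4): attacks (1,3) (2,4) (0,4) (2,3) (0,3)
  WB@(2,0): attacks (3,1) (4,2) (1,1) (0,2)
  WR@(2,4): attacks (2,3) (2,2) (2,1) (2,0) (3,4) (4,4) (1,4) [ray(0,-1) blocked at (2,0); ray(-1,0) blocked at (1,4)]
W attacks (1,0): no

Answer: no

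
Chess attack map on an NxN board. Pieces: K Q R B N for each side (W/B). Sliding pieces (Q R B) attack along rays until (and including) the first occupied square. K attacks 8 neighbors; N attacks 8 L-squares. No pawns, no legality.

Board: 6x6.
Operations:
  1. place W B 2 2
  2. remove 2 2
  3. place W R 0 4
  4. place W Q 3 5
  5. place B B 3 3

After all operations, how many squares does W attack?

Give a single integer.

Answer: 17

Derivation:
Op 1: place WB@(2,2)
Op 2: remove (2,2)
Op 3: place WR@(0,4)
Op 4: place WQ@(3,5)
Op 5: place BB@(3,3)
Per-piece attacks for W:
  WR@(0,4): attacks (0,5) (0,3) (0,2) (0,1) (0,0) (1,4) (2,4) (3,4) (4,4) (5,4)
  WQ@(3,5): attacks (3,4) (3,3) (4,5) (5,5) (2,5) (1,5) (0,5) (4,4) (5,3) (2,4) (1,3) (0,2) [ray(0,-1) blocked at (3,3)]
Union (17 distinct): (0,0) (0,1) (0,2) (0,3) (0,5) (1,3) (1,4) (1,5) (2,4) (2,5) (3,3) (3,4) (4,4) (4,5) (5,3) (5,4) (5,5)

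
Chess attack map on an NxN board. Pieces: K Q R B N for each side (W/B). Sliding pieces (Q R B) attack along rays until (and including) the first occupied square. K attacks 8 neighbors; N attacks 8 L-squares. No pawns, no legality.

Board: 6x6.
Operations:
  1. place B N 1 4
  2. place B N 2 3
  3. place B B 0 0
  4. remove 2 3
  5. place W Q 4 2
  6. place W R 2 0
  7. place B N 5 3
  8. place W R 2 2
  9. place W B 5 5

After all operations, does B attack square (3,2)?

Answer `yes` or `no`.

Op 1: place BN@(1,4)
Op 2: place BN@(2,3)
Op 3: place BB@(0,0)
Op 4: remove (2,3)
Op 5: place WQ@(4,2)
Op 6: place WR@(2,0)
Op 7: place BN@(5,3)
Op 8: place WR@(2,2)
Op 9: place WB@(5,5)
Per-piece attacks for B:
  BB@(0,0): attacks (1,1) (2,2) [ray(1,1) blocked at (2,2)]
  BN@(1,4): attacks (3,5) (2,2) (3,3) (0,2)
  BN@(5,3): attacks (4,5) (3,4) (4,1) (3,2)
B attacks (3,2): yes

Answer: yes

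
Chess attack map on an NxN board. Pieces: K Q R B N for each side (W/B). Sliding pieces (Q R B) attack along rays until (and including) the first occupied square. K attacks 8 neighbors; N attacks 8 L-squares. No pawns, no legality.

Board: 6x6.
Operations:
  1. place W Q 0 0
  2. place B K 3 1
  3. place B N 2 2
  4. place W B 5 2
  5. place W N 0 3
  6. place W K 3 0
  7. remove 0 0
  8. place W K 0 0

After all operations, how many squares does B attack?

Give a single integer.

Answer: 14

Derivation:
Op 1: place WQ@(0,0)
Op 2: place BK@(3,1)
Op 3: place BN@(2,2)
Op 4: place WB@(5,2)
Op 5: place WN@(0,3)
Op 6: place WK@(3,0)
Op 7: remove (0,0)
Op 8: place WK@(0,0)
Per-piece attacks for B:
  BN@(2,2): attacks (3,4) (4,3) (1,4) (0,3) (3,0) (4,1) (1,0) (0,1)
  BK@(3,1): attacks (3,2) (3,0) (4,1) (2,1) (4,2) (4,0) (2,2) (2,0)
Union (14 distinct): (0,1) (0,3) (1,0) (1,4) (2,0) (2,1) (2,2) (3,0) (3,2) (3,4) (4,0) (4,1) (4,2) (4,3)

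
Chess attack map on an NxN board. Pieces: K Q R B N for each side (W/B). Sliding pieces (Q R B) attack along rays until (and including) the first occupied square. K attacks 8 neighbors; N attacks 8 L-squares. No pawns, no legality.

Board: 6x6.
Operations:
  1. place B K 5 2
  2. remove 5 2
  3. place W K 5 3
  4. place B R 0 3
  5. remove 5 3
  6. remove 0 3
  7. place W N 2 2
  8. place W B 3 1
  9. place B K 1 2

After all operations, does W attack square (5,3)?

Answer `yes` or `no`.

Op 1: place BK@(5,2)
Op 2: remove (5,2)
Op 3: place WK@(5,3)
Op 4: place BR@(0,3)
Op 5: remove (5,3)
Op 6: remove (0,3)
Op 7: place WN@(2,2)
Op 8: place WB@(3,1)
Op 9: place BK@(1,2)
Per-piece attacks for W:
  WN@(2,2): attacks (3,4) (4,3) (1,4) (0,3) (3,0) (4,1) (1,0) (0,1)
  WB@(3,1): attacks (4,2) (5,3) (4,0) (2,2) (2,0) [ray(-1,1) blocked at (2,2)]
W attacks (5,3): yes

Answer: yes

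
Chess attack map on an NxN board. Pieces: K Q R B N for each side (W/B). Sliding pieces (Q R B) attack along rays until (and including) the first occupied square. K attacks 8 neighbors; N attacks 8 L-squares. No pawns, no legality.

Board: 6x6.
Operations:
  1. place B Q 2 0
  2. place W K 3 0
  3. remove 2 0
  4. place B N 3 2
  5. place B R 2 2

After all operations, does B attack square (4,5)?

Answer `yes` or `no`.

Answer: no

Derivation:
Op 1: place BQ@(2,0)
Op 2: place WK@(3,0)
Op 3: remove (2,0)
Op 4: place BN@(3,2)
Op 5: place BR@(2,2)
Per-piece attacks for B:
  BR@(2,2): attacks (2,3) (2,4) (2,5) (2,1) (2,0) (3,2) (1,2) (0,2) [ray(1,0) blocked at (3,2)]
  BN@(3,2): attacks (4,4) (5,3) (2,4) (1,3) (4,0) (5,1) (2,0) (1,1)
B attacks (4,5): no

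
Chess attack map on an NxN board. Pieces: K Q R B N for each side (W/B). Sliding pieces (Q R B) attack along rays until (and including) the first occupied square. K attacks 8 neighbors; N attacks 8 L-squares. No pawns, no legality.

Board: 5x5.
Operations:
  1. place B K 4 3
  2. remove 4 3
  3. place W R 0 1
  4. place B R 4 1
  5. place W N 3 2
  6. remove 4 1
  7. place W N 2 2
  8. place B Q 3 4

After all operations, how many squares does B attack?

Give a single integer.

Answer: 10

Derivation:
Op 1: place BK@(4,3)
Op 2: remove (4,3)
Op 3: place WR@(0,1)
Op 4: place BR@(4,1)
Op 5: place WN@(3,2)
Op 6: remove (4,1)
Op 7: place WN@(2,2)
Op 8: place BQ@(3,4)
Per-piece attacks for B:
  BQ@(3,4): attacks (3,3) (3,2) (4,4) (2,4) (1,4) (0,4) (4,3) (2,3) (1,2) (0,1) [ray(0,-1) blocked at (3,2); ray(-1,-1) blocked at (0,1)]
Union (10 distinct): (0,1) (0,4) (1,2) (1,4) (2,3) (2,4) (3,2) (3,3) (4,3) (4,4)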